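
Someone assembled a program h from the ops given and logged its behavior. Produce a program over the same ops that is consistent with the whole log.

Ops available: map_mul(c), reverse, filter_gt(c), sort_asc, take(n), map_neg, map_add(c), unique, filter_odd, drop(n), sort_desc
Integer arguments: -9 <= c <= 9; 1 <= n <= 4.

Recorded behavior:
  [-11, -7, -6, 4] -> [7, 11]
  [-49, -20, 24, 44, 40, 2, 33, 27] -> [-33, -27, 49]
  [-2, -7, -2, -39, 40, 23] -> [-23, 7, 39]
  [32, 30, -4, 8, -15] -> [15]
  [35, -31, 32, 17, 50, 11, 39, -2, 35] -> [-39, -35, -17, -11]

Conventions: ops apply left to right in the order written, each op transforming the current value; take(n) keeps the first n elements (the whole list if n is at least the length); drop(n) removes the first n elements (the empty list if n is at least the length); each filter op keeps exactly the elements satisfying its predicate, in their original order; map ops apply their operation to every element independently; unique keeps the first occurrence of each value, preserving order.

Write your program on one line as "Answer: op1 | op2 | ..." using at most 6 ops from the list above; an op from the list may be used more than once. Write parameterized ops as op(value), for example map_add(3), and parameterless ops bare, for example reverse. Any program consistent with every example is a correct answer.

sort_desc | filter_odd | unique | take(4) | map_neg

Check, running the answer program on each example:
  [-11, -7, -6, 4] -> [4, -6, -7, -11] -> [-7, -11] -> [-7, -11] -> [-7, -11] -> [7, 11]
  [-49, -20, 24, 44, 40, 2, 33, 27] -> [44, 40, 33, 27, 24, 2, -20, -49] -> [33, 27, -49] -> [33, 27, -49] -> [33, 27, -49] -> [-33, -27, 49]
  [-2, -7, -2, -39, 40, 23] -> [40, 23, -2, -2, -7, -39] -> [23, -7, -39] -> [23, -7, -39] -> [23, -7, -39] -> [-23, 7, 39]
  [32, 30, -4, 8, -15] -> [32, 30, 8, -4, -15] -> [-15] -> [-15] -> [-15] -> [15]
  [35, -31, 32, 17, 50, 11, 39, -2, 35] -> [50, 39, 35, 35, 32, 17, 11, -2, -31] -> [39, 35, 35, 17, 11, -31] -> [39, 35, 17, 11, -31] -> [39, 35, 17, 11] -> [-39, -35, -17, -11]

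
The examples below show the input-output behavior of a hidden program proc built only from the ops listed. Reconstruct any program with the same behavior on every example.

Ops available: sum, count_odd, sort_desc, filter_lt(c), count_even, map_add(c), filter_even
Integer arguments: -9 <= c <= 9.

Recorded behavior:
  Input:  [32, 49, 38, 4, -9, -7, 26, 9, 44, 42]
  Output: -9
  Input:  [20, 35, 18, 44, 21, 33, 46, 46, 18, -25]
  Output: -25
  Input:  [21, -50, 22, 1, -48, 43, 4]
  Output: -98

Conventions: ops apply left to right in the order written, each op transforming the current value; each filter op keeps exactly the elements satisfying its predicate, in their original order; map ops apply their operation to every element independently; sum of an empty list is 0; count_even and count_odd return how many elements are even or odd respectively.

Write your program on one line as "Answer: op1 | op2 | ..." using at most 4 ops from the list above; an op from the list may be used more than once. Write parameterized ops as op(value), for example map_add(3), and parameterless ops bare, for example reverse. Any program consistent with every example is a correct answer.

filter_lt(-8) | sort_desc | sum

Check, running the answer program on each example:
  [32, 49, 38, 4, -9, -7, 26, 9, 44, 42] -> [-9] -> [-9] -> -9
  [20, 35, 18, 44, 21, 33, 46, 46, 18, -25] -> [-25] -> [-25] -> -25
  [21, -50, 22, 1, -48, 43, 4] -> [-50, -48] -> [-48, -50] -> -98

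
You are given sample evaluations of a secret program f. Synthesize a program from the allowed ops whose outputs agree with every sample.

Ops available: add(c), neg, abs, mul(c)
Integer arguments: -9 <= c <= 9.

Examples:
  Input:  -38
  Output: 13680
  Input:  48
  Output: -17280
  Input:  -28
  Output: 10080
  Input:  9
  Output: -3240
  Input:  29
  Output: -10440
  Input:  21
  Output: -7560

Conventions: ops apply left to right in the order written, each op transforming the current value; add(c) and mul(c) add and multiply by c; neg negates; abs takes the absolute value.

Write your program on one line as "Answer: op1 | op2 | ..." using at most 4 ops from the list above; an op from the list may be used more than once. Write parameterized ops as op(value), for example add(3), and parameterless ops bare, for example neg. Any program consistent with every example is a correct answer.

mul(-9) | mul(5) | mul(8)

Check, running the answer program on each example:
  -38 -> 342 -> 1710 -> 13680
  48 -> -432 -> -2160 -> -17280
  -28 -> 252 -> 1260 -> 10080
  9 -> -81 -> -405 -> -3240
  29 -> -261 -> -1305 -> -10440
  21 -> -189 -> -945 -> -7560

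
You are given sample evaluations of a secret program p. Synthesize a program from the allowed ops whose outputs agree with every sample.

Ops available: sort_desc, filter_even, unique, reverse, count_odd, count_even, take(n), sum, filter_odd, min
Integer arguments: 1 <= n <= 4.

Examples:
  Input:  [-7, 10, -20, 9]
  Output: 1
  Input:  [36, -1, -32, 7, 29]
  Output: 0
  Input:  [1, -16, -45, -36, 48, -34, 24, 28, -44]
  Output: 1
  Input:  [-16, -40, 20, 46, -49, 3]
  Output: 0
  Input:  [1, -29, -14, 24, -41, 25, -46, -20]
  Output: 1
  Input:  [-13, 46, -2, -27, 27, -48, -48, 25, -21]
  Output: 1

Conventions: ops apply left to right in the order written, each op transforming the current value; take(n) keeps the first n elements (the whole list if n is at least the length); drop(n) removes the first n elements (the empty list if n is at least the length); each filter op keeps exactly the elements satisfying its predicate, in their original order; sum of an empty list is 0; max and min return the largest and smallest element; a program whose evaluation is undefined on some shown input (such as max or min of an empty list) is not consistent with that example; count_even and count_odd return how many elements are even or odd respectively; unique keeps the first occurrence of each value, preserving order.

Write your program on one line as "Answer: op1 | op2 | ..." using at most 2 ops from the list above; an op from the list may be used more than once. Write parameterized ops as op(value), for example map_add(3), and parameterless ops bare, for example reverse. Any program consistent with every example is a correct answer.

take(1) | count_odd

Check, running the answer program on each example:
  [-7, 10, -20, 9] -> [-7] -> 1
  [36, -1, -32, 7, 29] -> [36] -> 0
  [1, -16, -45, -36, 48, -34, 24, 28, -44] -> [1] -> 1
  [-16, -40, 20, 46, -49, 3] -> [-16] -> 0
  [1, -29, -14, 24, -41, 25, -46, -20] -> [1] -> 1
  [-13, 46, -2, -27, 27, -48, -48, 25, -21] -> [-13] -> 1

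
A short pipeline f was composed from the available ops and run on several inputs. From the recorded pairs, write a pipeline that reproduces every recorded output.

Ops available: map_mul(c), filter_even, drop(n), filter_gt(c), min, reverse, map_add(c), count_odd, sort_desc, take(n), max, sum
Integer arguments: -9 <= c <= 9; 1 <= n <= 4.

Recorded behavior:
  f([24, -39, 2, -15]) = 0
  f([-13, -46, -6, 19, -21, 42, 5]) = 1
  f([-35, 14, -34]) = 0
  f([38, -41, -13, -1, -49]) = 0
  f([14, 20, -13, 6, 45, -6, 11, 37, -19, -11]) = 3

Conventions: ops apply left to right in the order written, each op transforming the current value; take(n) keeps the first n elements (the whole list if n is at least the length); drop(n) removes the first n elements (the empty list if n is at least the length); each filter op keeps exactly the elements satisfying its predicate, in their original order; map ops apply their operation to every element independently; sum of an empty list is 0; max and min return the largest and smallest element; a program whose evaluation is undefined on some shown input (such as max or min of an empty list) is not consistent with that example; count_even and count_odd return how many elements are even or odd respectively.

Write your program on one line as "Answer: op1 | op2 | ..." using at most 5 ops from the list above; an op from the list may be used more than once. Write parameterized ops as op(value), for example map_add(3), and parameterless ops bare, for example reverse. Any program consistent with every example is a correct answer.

sort_desc | reverse | filter_gt(5) | reverse | count_odd

Check, running the answer program on each example:
  [24, -39, 2, -15] -> [24, 2, -15, -39] -> [-39, -15, 2, 24] -> [24] -> [24] -> 0
  [-13, -46, -6, 19, -21, 42, 5] -> [42, 19, 5, -6, -13, -21, -46] -> [-46, -21, -13, -6, 5, 19, 42] -> [19, 42] -> [42, 19] -> 1
  [-35, 14, -34] -> [14, -34, -35] -> [-35, -34, 14] -> [14] -> [14] -> 0
  [38, -41, -13, -1, -49] -> [38, -1, -13, -41, -49] -> [-49, -41, -13, -1, 38] -> [38] -> [38] -> 0
  [14, 20, -13, 6, 45, -6, 11, 37, -19, -11] -> [45, 37, 20, 14, 11, 6, -6, -11, -13, -19] -> [-19, -13, -11, -6, 6, 11, 14, 20, 37, 45] -> [6, 11, 14, 20, 37, 45] -> [45, 37, 20, 14, 11, 6] -> 3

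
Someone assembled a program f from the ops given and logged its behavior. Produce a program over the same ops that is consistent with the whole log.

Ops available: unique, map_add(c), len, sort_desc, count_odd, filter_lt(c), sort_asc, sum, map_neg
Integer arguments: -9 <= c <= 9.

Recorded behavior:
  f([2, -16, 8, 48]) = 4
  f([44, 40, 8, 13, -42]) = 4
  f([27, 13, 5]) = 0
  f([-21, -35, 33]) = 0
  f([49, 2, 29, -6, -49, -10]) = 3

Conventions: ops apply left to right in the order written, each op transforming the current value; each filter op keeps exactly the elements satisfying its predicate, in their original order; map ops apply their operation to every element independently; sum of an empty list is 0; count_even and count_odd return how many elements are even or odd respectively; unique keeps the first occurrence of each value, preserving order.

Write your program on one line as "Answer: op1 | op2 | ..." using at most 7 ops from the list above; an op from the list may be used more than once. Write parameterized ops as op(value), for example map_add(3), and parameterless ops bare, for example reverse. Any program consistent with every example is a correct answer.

sort_desc | map_add(-3) | map_add(1) | sort_asc | map_add(-9) | count_odd

Check, running the answer program on each example:
  [2, -16, 8, 48] -> [48, 8, 2, -16] -> [45, 5, -1, -19] -> [46, 6, 0, -18] -> [-18, 0, 6, 46] -> [-27, -9, -3, 37] -> 4
  [44, 40, 8, 13, -42] -> [44, 40, 13, 8, -42] -> [41, 37, 10, 5, -45] -> [42, 38, 11, 6, -44] -> [-44, 6, 11, 38, 42] -> [-53, -3, 2, 29, 33] -> 4
  [27, 13, 5] -> [27, 13, 5] -> [24, 10, 2] -> [25, 11, 3] -> [3, 11, 25] -> [-6, 2, 16] -> 0
  [-21, -35, 33] -> [33, -21, -35] -> [30, -24, -38] -> [31, -23, -37] -> [-37, -23, 31] -> [-46, -32, 22] -> 0
  [49, 2, 29, -6, -49, -10] -> [49, 29, 2, -6, -10, -49] -> [46, 26, -1, -9, -13, -52] -> [47, 27, 0, -8, -12, -51] -> [-51, -12, -8, 0, 27, 47] -> [-60, -21, -17, -9, 18, 38] -> 3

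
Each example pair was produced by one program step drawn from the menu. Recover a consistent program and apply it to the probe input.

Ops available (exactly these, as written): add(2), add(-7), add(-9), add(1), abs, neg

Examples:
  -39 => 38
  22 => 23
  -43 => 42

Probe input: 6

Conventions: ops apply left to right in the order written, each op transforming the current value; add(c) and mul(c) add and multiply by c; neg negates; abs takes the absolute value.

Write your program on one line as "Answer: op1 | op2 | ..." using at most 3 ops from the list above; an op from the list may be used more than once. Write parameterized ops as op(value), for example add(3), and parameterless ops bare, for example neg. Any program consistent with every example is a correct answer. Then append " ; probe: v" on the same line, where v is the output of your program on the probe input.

add(1) | abs ; probe: 7

Check, running the answer program on each example:
  -39 -> -38 -> 38
  22 -> 23 -> 23
  -43 -> -42 -> 42
  probe: 6 -> 7 -> 7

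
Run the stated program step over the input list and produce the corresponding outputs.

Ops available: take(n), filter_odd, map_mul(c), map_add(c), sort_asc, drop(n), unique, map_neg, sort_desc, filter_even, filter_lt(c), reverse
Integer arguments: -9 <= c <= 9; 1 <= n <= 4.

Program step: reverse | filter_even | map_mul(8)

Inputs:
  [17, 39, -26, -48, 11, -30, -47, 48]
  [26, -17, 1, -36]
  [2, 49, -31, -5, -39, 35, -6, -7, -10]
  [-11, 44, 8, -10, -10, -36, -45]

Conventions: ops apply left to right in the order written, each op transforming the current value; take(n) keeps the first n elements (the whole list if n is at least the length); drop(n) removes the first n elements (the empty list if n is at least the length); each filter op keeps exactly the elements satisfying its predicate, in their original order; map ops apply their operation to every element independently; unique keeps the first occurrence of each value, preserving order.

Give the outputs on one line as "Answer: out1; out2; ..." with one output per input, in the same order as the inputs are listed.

[384, -240, -384, -208]; [-288, 208]; [-80, -48, 16]; [-288, -80, -80, 64, 352]

Execution, op by op:
  [17, 39, -26, -48, 11, -30, -47, 48] -> [48, -47, -30, 11, -48, -26, 39, 17] -> [48, -30, -48, -26] -> [384, -240, -384, -208]
  [26, -17, 1, -36] -> [-36, 1, -17, 26] -> [-36, 26] -> [-288, 208]
  [2, 49, -31, -5, -39, 35, -6, -7, -10] -> [-10, -7, -6, 35, -39, -5, -31, 49, 2] -> [-10, -6, 2] -> [-80, -48, 16]
  [-11, 44, 8, -10, -10, -36, -45] -> [-45, -36, -10, -10, 8, 44, -11] -> [-36, -10, -10, 8, 44] -> [-288, -80, -80, 64, 352]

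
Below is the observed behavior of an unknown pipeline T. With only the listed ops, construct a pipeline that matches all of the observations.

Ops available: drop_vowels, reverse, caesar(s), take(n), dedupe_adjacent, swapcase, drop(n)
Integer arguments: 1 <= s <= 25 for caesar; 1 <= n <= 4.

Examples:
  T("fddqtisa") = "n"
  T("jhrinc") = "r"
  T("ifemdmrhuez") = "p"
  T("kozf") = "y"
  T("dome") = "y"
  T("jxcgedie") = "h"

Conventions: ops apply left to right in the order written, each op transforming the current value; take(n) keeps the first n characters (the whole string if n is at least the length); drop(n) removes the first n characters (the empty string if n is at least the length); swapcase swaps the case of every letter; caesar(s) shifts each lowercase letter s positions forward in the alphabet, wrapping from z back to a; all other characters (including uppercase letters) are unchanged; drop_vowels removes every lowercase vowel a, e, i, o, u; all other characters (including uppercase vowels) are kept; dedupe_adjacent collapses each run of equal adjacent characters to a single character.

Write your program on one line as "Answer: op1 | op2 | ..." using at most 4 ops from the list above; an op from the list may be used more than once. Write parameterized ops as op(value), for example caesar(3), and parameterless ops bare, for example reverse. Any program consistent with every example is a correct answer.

caesar(10) | drop(1) | take(1)

Check, running the answer program on each example:
  "fddqtisa" -> "pnnadsck" -> "nnadsck" -> "n"
  "jhrinc" -> "trbsxm" -> "rbsxm" -> "r"
  "ifemdmrhuez" -> "spownwbreoj" -> "pownwbreoj" -> "p"
  "kozf" -> "uyjp" -> "yjp" -> "y"
  "dome" -> "nywo" -> "ywo" -> "y"
  "jxcgedie" -> "thmqonso" -> "hmqonso" -> "h"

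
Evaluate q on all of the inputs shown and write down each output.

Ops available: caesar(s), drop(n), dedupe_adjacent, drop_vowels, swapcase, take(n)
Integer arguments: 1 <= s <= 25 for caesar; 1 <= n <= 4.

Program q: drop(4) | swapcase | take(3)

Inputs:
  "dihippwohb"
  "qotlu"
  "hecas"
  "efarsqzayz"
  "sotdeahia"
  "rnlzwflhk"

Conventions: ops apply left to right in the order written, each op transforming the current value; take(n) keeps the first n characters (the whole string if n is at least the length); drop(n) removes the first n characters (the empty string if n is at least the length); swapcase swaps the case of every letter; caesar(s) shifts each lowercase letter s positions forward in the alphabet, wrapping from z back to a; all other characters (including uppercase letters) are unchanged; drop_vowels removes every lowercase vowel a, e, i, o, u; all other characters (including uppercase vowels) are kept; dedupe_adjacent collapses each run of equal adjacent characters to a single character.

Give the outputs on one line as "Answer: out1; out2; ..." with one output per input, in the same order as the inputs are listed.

"PPW"; "U"; "S"; "SQZ"; "EAH"; "WFL"

Execution, op by op:
  "dihippwohb" -> "ppwohb" -> "PPWOHB" -> "PPW"
  "qotlu" -> "u" -> "U" -> "U"
  "hecas" -> "s" -> "S" -> "S"
  "efarsqzayz" -> "sqzayz" -> "SQZAYZ" -> "SQZ"
  "sotdeahia" -> "eahia" -> "EAHIA" -> "EAH"
  "rnlzwflhk" -> "wflhk" -> "WFLHK" -> "WFL"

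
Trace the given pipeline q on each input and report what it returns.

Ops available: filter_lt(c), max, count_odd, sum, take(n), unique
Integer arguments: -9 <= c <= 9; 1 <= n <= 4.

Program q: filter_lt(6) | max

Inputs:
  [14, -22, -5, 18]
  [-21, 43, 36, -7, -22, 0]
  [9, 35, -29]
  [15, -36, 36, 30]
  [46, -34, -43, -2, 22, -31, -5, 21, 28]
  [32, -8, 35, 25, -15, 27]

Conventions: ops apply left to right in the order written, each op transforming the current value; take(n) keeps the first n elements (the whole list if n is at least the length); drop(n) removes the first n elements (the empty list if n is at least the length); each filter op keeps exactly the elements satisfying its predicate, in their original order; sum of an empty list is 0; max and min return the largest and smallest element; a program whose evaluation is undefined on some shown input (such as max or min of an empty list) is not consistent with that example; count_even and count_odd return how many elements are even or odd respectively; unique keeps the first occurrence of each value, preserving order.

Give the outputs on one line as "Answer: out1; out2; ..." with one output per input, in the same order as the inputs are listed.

-5; 0; -29; -36; -2; -8

Execution, op by op:
  [14, -22, -5, 18] -> [-22, -5] -> -5
  [-21, 43, 36, -7, -22, 0] -> [-21, -7, -22, 0] -> 0
  [9, 35, -29] -> [-29] -> -29
  [15, -36, 36, 30] -> [-36] -> -36
  [46, -34, -43, -2, 22, -31, -5, 21, 28] -> [-34, -43, -2, -31, -5] -> -2
  [32, -8, 35, 25, -15, 27] -> [-8, -15] -> -8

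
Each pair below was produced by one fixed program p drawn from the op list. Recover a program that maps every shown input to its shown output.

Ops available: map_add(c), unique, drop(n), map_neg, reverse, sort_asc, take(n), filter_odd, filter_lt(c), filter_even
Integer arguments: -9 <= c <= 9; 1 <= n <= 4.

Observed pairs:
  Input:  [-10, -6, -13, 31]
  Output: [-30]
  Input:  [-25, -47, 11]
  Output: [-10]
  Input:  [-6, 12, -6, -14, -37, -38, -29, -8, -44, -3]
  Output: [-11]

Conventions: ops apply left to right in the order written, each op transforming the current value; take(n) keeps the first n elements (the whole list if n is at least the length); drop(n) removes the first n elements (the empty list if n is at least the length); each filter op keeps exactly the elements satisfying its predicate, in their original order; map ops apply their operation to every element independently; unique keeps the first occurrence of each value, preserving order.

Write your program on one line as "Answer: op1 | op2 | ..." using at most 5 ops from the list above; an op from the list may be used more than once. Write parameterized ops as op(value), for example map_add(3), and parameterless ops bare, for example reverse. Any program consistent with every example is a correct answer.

reverse | map_add(-1) | map_neg | unique | filter_lt(-1)

Check, running the answer program on each example:
  [-10, -6, -13, 31] -> [31, -13, -6, -10] -> [30, -14, -7, -11] -> [-30, 14, 7, 11] -> [-30, 14, 7, 11] -> [-30]
  [-25, -47, 11] -> [11, -47, -25] -> [10, -48, -26] -> [-10, 48, 26] -> [-10, 48, 26] -> [-10]
  [-6, 12, -6, -14, -37, -38, -29, -8, -44, -3] -> [-3, -44, -8, -29, -38, -37, -14, -6, 12, -6] -> [-4, -45, -9, -30, -39, -38, -15, -7, 11, -7] -> [4, 45, 9, 30, 39, 38, 15, 7, -11, 7] -> [4, 45, 9, 30, 39, 38, 15, 7, -11] -> [-11]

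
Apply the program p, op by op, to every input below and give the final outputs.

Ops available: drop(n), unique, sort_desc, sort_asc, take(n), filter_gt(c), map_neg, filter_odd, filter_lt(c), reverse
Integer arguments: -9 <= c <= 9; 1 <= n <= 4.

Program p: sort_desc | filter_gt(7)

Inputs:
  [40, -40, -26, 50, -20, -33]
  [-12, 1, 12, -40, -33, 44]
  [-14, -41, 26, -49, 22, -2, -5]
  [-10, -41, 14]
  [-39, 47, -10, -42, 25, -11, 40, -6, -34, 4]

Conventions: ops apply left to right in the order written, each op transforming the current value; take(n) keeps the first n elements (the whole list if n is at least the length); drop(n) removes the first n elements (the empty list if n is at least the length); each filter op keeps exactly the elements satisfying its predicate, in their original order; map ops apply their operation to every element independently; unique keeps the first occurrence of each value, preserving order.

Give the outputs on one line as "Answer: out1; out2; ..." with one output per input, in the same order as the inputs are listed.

[50, 40]; [44, 12]; [26, 22]; [14]; [47, 40, 25]

Execution, op by op:
  [40, -40, -26, 50, -20, -33] -> [50, 40, -20, -26, -33, -40] -> [50, 40]
  [-12, 1, 12, -40, -33, 44] -> [44, 12, 1, -12, -33, -40] -> [44, 12]
  [-14, -41, 26, -49, 22, -2, -5] -> [26, 22, -2, -5, -14, -41, -49] -> [26, 22]
  [-10, -41, 14] -> [14, -10, -41] -> [14]
  [-39, 47, -10, -42, 25, -11, 40, -6, -34, 4] -> [47, 40, 25, 4, -6, -10, -11, -34, -39, -42] -> [47, 40, 25]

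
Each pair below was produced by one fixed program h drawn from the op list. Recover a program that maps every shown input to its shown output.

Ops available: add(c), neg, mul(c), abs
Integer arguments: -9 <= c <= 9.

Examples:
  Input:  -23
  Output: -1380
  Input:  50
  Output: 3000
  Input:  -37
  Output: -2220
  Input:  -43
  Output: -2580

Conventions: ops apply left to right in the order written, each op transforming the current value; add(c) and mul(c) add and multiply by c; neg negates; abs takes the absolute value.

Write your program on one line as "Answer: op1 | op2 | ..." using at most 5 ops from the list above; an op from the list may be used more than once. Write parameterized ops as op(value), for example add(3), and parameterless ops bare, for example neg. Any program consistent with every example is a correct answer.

mul(6) | neg | mul(5) | mul(-2)

Check, running the answer program on each example:
  -23 -> -138 -> 138 -> 690 -> -1380
  50 -> 300 -> -300 -> -1500 -> 3000
  -37 -> -222 -> 222 -> 1110 -> -2220
  -43 -> -258 -> 258 -> 1290 -> -2580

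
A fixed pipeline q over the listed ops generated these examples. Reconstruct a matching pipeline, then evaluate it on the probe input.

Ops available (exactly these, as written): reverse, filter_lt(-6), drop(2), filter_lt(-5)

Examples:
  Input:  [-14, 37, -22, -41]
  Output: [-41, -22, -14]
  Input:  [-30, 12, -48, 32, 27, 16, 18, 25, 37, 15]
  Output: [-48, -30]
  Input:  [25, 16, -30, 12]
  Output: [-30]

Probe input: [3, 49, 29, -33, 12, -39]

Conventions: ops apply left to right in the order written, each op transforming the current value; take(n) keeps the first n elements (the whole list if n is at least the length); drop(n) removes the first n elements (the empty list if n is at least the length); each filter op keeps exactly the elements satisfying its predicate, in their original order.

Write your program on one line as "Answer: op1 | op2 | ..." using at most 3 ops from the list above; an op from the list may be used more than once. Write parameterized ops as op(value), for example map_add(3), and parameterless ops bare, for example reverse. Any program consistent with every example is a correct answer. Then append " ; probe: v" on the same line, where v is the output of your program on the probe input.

filter_lt(-5) | reverse ; probe: [-39, -33]

Check, running the answer program on each example:
  [-14, 37, -22, -41] -> [-14, -22, -41] -> [-41, -22, -14]
  [-30, 12, -48, 32, 27, 16, 18, 25, 37, 15] -> [-30, -48] -> [-48, -30]
  [25, 16, -30, 12] -> [-30] -> [-30]
  probe: [3, 49, 29, -33, 12, -39] -> [-33, -39] -> [-39, -33]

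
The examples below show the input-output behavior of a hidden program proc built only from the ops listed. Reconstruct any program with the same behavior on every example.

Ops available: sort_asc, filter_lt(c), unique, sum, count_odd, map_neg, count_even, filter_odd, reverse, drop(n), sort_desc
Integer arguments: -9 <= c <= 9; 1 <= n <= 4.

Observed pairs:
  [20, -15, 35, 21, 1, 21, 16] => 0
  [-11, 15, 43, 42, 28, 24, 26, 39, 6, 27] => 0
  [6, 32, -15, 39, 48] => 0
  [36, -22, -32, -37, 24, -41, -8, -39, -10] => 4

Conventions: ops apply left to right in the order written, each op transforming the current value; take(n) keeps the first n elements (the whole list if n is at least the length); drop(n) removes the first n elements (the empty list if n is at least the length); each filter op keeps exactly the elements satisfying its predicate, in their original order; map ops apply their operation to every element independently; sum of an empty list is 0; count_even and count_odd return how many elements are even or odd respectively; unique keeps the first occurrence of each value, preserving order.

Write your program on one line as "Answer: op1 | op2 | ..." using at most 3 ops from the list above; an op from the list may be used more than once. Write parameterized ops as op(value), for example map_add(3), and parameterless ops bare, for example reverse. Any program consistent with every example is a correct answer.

reverse | filter_lt(-2) | count_even

Check, running the answer program on each example:
  [20, -15, 35, 21, 1, 21, 16] -> [16, 21, 1, 21, 35, -15, 20] -> [-15] -> 0
  [-11, 15, 43, 42, 28, 24, 26, 39, 6, 27] -> [27, 6, 39, 26, 24, 28, 42, 43, 15, -11] -> [-11] -> 0
  [6, 32, -15, 39, 48] -> [48, 39, -15, 32, 6] -> [-15] -> 0
  [36, -22, -32, -37, 24, -41, -8, -39, -10] -> [-10, -39, -8, -41, 24, -37, -32, -22, 36] -> [-10, -39, -8, -41, -37, -32, -22] -> 4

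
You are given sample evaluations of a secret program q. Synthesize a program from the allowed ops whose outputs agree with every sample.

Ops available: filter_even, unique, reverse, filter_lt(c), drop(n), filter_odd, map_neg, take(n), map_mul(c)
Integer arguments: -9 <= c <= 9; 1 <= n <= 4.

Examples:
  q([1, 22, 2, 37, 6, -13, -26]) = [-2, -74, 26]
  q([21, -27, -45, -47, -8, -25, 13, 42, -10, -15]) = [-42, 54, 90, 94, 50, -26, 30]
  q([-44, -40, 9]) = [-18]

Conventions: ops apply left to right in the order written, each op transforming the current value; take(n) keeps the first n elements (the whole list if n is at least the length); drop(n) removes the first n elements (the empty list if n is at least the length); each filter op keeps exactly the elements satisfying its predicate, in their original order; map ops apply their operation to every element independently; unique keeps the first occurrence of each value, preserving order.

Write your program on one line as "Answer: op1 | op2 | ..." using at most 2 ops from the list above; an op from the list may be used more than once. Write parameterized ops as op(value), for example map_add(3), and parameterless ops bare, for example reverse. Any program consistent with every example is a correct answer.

filter_odd | map_mul(-2)

Check, running the answer program on each example:
  [1, 22, 2, 37, 6, -13, -26] -> [1, 37, -13] -> [-2, -74, 26]
  [21, -27, -45, -47, -8, -25, 13, 42, -10, -15] -> [21, -27, -45, -47, -25, 13, -15] -> [-42, 54, 90, 94, 50, -26, 30]
  [-44, -40, 9] -> [9] -> [-18]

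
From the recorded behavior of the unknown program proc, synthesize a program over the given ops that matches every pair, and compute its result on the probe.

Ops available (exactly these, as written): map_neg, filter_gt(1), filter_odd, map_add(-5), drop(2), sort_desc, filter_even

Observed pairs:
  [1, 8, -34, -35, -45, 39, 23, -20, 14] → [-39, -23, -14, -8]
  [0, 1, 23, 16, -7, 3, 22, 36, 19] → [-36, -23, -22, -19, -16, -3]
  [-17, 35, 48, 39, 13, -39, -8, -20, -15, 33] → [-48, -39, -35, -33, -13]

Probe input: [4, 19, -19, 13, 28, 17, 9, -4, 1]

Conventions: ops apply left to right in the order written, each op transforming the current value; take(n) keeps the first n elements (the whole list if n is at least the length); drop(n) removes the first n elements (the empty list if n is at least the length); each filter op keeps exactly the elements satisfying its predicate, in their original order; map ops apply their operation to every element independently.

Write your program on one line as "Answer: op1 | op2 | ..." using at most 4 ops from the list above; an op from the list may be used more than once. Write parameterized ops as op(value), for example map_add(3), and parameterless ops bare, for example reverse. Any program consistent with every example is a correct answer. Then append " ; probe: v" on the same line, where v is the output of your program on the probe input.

sort_desc | filter_gt(1) | map_neg ; probe: [-28, -19, -17, -13, -9, -4]

Check, running the answer program on each example:
  [1, 8, -34, -35, -45, 39, 23, -20, 14] -> [39, 23, 14, 8, 1, -20, -34, -35, -45] -> [39, 23, 14, 8] -> [-39, -23, -14, -8]
  [0, 1, 23, 16, -7, 3, 22, 36, 19] -> [36, 23, 22, 19, 16, 3, 1, 0, -7] -> [36, 23, 22, 19, 16, 3] -> [-36, -23, -22, -19, -16, -3]
  [-17, 35, 48, 39, 13, -39, -8, -20, -15, 33] -> [48, 39, 35, 33, 13, -8, -15, -17, -20, -39] -> [48, 39, 35, 33, 13] -> [-48, -39, -35, -33, -13]
  probe: [4, 19, -19, 13, 28, 17, 9, -4, 1] -> [28, 19, 17, 13, 9, 4, 1, -4, -19] -> [28, 19, 17, 13, 9, 4] -> [-28, -19, -17, -13, -9, -4]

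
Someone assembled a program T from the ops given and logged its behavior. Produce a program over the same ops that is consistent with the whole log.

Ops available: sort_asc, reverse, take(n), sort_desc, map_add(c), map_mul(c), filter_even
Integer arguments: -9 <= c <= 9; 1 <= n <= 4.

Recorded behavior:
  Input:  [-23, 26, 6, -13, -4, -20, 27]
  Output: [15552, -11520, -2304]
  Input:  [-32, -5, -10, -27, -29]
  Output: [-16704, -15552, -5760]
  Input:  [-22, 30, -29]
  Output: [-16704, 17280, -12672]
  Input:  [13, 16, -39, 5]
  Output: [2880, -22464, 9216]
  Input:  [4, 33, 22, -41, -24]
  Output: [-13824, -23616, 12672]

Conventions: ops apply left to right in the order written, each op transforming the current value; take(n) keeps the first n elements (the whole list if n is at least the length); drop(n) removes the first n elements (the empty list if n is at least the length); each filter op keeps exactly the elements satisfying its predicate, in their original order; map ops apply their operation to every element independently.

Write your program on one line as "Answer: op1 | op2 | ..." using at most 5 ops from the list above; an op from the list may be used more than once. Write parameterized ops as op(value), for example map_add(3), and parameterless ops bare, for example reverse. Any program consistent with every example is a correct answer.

map_mul(8) | map_mul(8) | reverse | take(3) | map_mul(9)

Check, running the answer program on each example:
  [-23, 26, 6, -13, -4, -20, 27] -> [-184, 208, 48, -104, -32, -160, 216] -> [-1472, 1664, 384, -832, -256, -1280, 1728] -> [1728, -1280, -256, -832, 384, 1664, -1472] -> [1728, -1280, -256] -> [15552, -11520, -2304]
  [-32, -5, -10, -27, -29] -> [-256, -40, -80, -216, -232] -> [-2048, -320, -640, -1728, -1856] -> [-1856, -1728, -640, -320, -2048] -> [-1856, -1728, -640] -> [-16704, -15552, -5760]
  [-22, 30, -29] -> [-176, 240, -232] -> [-1408, 1920, -1856] -> [-1856, 1920, -1408] -> [-1856, 1920, -1408] -> [-16704, 17280, -12672]
  [13, 16, -39, 5] -> [104, 128, -312, 40] -> [832, 1024, -2496, 320] -> [320, -2496, 1024, 832] -> [320, -2496, 1024] -> [2880, -22464, 9216]
  [4, 33, 22, -41, -24] -> [32, 264, 176, -328, -192] -> [256, 2112, 1408, -2624, -1536] -> [-1536, -2624, 1408, 2112, 256] -> [-1536, -2624, 1408] -> [-13824, -23616, 12672]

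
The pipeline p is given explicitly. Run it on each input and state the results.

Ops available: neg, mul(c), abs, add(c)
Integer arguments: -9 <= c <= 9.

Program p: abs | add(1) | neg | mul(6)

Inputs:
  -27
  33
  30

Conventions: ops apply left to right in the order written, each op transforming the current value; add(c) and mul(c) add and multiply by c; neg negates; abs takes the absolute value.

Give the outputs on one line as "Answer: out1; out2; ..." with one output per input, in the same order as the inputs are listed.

Execution, op by op:
  -27 -> 27 -> 28 -> -28 -> -168
  33 -> 33 -> 34 -> -34 -> -204
  30 -> 30 -> 31 -> -31 -> -186

-168; -204; -186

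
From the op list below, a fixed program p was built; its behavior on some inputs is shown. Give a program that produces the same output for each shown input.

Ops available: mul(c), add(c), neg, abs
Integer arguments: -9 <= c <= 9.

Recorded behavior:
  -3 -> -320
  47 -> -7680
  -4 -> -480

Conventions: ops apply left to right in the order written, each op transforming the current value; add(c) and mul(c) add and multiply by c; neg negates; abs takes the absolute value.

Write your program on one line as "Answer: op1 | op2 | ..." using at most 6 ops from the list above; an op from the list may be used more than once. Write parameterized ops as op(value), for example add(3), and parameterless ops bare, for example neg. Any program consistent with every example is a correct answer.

add(1) | mul(5) | mul(-4) | abs | mul(8) | neg

Check, running the answer program on each example:
  -3 -> -2 -> -10 -> 40 -> 40 -> 320 -> -320
  47 -> 48 -> 240 -> -960 -> 960 -> 7680 -> -7680
  -4 -> -3 -> -15 -> 60 -> 60 -> 480 -> -480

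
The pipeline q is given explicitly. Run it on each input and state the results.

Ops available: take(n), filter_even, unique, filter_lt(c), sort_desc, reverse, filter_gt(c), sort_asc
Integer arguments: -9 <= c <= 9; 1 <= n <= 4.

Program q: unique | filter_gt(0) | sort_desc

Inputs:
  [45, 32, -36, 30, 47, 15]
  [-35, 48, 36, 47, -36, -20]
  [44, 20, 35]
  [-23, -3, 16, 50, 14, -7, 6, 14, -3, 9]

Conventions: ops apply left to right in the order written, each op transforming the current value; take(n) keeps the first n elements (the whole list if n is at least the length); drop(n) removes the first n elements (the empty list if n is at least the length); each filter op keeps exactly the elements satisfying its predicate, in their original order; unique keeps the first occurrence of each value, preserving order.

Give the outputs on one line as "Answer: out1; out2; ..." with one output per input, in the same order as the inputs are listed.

[47, 45, 32, 30, 15]; [48, 47, 36]; [44, 35, 20]; [50, 16, 14, 9, 6]

Execution, op by op:
  [45, 32, -36, 30, 47, 15] -> [45, 32, -36, 30, 47, 15] -> [45, 32, 30, 47, 15] -> [47, 45, 32, 30, 15]
  [-35, 48, 36, 47, -36, -20] -> [-35, 48, 36, 47, -36, -20] -> [48, 36, 47] -> [48, 47, 36]
  [44, 20, 35] -> [44, 20, 35] -> [44, 20, 35] -> [44, 35, 20]
  [-23, -3, 16, 50, 14, -7, 6, 14, -3, 9] -> [-23, -3, 16, 50, 14, -7, 6, 9] -> [16, 50, 14, 6, 9] -> [50, 16, 14, 9, 6]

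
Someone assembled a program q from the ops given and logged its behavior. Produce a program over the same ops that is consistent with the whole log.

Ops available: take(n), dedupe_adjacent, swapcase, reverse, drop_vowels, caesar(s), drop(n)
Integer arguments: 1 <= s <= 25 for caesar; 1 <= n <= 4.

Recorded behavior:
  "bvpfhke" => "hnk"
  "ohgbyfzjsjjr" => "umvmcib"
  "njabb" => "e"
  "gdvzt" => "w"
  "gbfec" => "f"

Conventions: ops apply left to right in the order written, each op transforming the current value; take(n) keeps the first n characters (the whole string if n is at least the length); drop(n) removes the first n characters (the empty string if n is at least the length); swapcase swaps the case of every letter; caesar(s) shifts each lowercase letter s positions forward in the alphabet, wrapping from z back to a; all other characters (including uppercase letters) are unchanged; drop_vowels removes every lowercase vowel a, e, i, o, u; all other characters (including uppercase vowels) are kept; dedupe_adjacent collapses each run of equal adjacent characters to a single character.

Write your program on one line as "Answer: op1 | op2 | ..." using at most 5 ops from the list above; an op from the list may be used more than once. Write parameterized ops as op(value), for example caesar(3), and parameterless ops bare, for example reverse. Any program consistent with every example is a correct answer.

drop(4) | dedupe_adjacent | caesar(3) | reverse

Check, running the answer program on each example:
  "bvpfhke" -> "hke" -> "hke" -> "knh" -> "hnk"
  "ohgbyfzjsjjr" -> "yfzjsjjr" -> "yfzjsjr" -> "bicmvmu" -> "umvmcib"
  "njabb" -> "b" -> "b" -> "e" -> "e"
  "gdvzt" -> "t" -> "t" -> "w" -> "w"
  "gbfec" -> "c" -> "c" -> "f" -> "f"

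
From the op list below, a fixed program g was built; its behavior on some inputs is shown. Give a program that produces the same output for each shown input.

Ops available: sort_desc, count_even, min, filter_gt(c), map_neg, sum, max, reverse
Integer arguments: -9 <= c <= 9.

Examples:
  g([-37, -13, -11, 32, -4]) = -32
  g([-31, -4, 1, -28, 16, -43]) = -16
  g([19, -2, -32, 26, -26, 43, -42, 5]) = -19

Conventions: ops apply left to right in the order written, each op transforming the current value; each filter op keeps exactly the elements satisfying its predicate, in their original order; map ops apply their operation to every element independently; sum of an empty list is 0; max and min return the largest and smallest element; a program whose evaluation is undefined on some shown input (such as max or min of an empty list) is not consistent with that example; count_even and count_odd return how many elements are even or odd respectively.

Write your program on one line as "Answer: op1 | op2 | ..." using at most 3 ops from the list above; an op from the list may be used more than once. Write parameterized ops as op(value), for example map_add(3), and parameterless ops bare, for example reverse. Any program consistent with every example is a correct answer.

filter_gt(8) | map_neg | max

Check, running the answer program on each example:
  [-37, -13, -11, 32, -4] -> [32] -> [-32] -> -32
  [-31, -4, 1, -28, 16, -43] -> [16] -> [-16] -> -16
  [19, -2, -32, 26, -26, 43, -42, 5] -> [19, 26, 43] -> [-19, -26, -43] -> -19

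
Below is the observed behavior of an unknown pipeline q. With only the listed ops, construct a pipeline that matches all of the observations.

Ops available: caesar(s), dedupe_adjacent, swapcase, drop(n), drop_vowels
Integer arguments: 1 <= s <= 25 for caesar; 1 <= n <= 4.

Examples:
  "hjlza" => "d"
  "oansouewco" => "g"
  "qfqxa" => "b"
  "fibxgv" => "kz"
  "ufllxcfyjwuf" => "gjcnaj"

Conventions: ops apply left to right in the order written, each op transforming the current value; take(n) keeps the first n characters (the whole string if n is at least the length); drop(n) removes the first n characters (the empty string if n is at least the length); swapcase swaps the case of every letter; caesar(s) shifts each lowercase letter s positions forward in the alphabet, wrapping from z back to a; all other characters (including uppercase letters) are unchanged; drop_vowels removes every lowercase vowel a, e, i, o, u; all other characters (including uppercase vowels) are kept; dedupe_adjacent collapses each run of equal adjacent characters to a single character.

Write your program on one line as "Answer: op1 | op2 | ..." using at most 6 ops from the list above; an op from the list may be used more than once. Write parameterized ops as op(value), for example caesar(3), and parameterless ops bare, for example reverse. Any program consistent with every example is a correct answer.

dedupe_adjacent | drop_vowels | drop(3) | caesar(14) | caesar(16)

Check, running the answer program on each example:
  "hjlza" -> "hjlza" -> "hjlz" -> "z" -> "n" -> "d"
  "oansouewco" -> "oansouewco" -> "nswc" -> "c" -> "q" -> "g"
  "qfqxa" -> "qfqxa" -> "qfqx" -> "x" -> "l" -> "b"
  "fibxgv" -> "fibxgv" -> "fbxgv" -> "gv" -> "uj" -> "kz"
  "ufllxcfyjwuf" -> "uflxcfyjwuf" -> "flxcfyjwf" -> "cfyjwf" -> "qtmxkt" -> "gjcnaj"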